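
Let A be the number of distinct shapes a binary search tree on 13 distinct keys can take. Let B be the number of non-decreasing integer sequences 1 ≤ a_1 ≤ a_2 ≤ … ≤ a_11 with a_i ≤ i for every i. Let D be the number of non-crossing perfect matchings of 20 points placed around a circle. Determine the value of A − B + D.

There are C_n binary search tree shapes on n keys; with n = 13 that is C_13. So A = C_13 = 742900.
Such sub-staircase sequences of length n are counted by C_n; here n = 11. So B = C_11 = 58786.
Non-crossing perfect matchings of 2n points on a circle are counted by C_n; with 20 points, n = 10. So D = C_10 = 16796.
A − B + D = 742900 − 58786 + 16796 = 700910.

700910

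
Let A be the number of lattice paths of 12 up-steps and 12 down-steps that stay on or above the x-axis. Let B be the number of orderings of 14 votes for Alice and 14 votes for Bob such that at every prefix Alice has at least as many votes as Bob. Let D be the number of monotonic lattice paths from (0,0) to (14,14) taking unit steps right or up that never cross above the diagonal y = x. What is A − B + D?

Paths of 12 up- and 12 down-steps that never dip below the axis are Dyck paths; their count is C_12. So A = C_12 = 208012.
Reading a vote for the leader as '(' and for the other as ')' turns such a sequence into a balanced string of 14 pairs, so the count is C_14. So B = C_14 = 2674440.
Monotone paths in an n×n grid that stay weakly below the diagonal are counted by C_n; here n = 14. So D = C_14 = 2674440.
A − B + D = 208012 − 2674440 + 2674440 = 208012.

208012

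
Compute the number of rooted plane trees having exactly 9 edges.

4862

Rooted ordered trees with n edges are counted by C_n; here n = 9.
C_9 = C_8 · 2(2·8+1)/(8+2) = 1430 · 34/10 = 4862.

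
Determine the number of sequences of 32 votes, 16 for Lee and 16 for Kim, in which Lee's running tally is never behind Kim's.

Ballot sequences with n votes each where one side never trails are Dyck words, counted by C_n; here n = 16.
C_16 = C(32,16)/17 = 601080390/17 = 35357670.

35357670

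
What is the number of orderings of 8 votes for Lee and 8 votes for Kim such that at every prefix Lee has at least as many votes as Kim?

Reading a vote for the leader as '(' and for the other as ')' turns such a sequence into a balanced string of 8 pairs, so the count is C_8.
C_8 = C(16,8)/9 = 12870/9 = 1430.

1430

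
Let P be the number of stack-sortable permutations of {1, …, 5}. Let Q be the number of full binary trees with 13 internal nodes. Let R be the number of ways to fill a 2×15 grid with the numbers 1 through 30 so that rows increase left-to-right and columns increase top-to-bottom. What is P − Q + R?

Stack-sortable permutations are exactly the 231-avoiding ones, counted by C_n; here n = 5. So P = C_5 = 42.
The number of full binary trees on 13 internal nodes is the Catalan number C_13. So Q = C_13 = 742900.
Standard Young tableaux of shape 2×n are counted by C_n; here n = 15. So R = C_15 = 9694845.
P − Q + R = 42 − 742900 + 9694845 = 8951987.

8951987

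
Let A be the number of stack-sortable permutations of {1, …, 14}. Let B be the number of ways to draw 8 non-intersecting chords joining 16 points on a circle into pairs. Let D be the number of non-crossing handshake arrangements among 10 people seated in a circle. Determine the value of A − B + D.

2673052

By Knuth's characterisation, the stack-sortable permutations of length 14 are the 231-avoiders, numbering C_14. So A = C_14 = 2674440.
Pairing 16 circle points by 8 non-crossing chords gives C_8 matchings. So B = C_8 = 1430.
With 10 = 2·5 people, non-crossing handshake pairings are non-crossing perfect matchings on a circle, counted by C_5. So D = C_5 = 42.
A − B + D = 2674440 − 1430 + 42 = 2673052.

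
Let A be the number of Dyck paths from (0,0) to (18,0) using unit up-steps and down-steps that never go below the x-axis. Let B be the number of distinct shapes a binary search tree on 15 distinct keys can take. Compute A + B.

Paths of 9 up- and 9 down-steps that never dip below the axis are Dyck paths; their count is C_9. So A = C_9 = 4862.
Binary trees (left/right distinguished) on n nodes are counted by C_n; here n = 15. So B = C_15 = 9694845.
A + B = 4862 + 9694845 = 9699707.

9699707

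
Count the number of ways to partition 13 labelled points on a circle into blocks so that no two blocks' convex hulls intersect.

The non-crossing partitions of [13] form a lattice of size C_13.
C_13 = 742900.

742900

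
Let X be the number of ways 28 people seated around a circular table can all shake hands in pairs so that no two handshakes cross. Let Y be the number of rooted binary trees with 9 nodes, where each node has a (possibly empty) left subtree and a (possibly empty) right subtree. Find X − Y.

2669578

Non-crossing handshake pairings of 2n people are counted by C_n; 28 people gives n = 14. So X = C_14 = 2674440.
Rooted binary trees with 9 nodes (each child slot possibly empty) number C_9. So Y = C_9 = 4862.
X − Y = 2674440 − 4862 = 2669578.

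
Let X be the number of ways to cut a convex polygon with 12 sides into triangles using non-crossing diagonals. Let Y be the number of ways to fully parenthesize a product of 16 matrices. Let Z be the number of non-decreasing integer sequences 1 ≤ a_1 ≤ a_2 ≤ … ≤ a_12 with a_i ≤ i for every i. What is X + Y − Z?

9503629

A convex 12-gon is triangulated into 10 triangles, and the number of such triangulations is the Catalan number C_{12−2} = C_10. So X = C_10 = 16796.
Bracketing 16 factors into binary products is counted by C_{16−1} = C_15. So Y = C_15 = 9694845.
Such sub-staircase sequences of length n are counted by C_n; here n = 12. So Z = C_12 = 208012.
X + Y − Z = 16796 + 9694845 − 208012 = 9503629.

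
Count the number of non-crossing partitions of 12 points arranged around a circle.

208012

Non-crossing partitions of an n-element set are counted by C_n; here n = 12.
C_12 = 208012.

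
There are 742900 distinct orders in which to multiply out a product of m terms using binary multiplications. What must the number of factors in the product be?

Parenthesizations of m factors are counted by C_{m−1}. The Catalan number equal to 742900 is C_13.
So the index is 13, and the number of factors is 13 + 1 = 14.

14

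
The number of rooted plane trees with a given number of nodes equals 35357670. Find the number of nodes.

Rooted ordered trees on m nodes are counted by C_{m−1}, and C_16 = 35357670.
So the index is 16, and the number of nodes is 16 + 1 = 17.

17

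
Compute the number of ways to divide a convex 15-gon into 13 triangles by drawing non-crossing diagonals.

Triangulations of a convex m-gon are counted by C_{m−2}; with m = 15 this is C_13.
C_13 = 742900.

742900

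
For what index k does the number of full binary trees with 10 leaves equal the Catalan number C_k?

9

Full binary trees with 10 leaves have 10−1 = 9 internal nodes, so there are C_9 of them.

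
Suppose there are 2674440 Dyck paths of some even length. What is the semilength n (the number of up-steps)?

Dyck paths of semilength n are counted by C_n. Since C_14 = 2674440, the index is 14.

14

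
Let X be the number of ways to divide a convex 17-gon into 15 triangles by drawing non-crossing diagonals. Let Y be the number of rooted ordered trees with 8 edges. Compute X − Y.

A convex 17-gon is triangulated into 15 triangles, and the number of such triangulations is the Catalan number C_{17−2} = C_15. So X = C_15 = 9694845.
Rooted ordered trees with n edges are counted by C_n; here n = 8. So Y = C_8 = 1430.
X − Y = 9694845 − 1430 = 9693415.

9693415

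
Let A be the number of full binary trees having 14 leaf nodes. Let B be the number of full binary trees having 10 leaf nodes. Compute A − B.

A full binary tree with L leaves has L−1 internal nodes and is counted by C_{L−1}; L = 14 gives C_13. So A = C_13 = 742900.
A full binary tree with L leaves has L−1 internal nodes and is counted by C_{L−1}; L = 10 gives C_9. So B = C_9 = 4862.
A − B = 742900 − 4862 = 738038.

738038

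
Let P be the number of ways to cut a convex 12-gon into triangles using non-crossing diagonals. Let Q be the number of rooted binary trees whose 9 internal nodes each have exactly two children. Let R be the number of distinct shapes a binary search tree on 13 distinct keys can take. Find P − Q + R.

Triangulations of a convex m-gon are counted by C_{m−2}; with m = 12 this is C_10. So P = C_10 = 16796.
Full binary trees with n internal nodes are counted by C_n; here n = 9. So Q = C_9 = 4862.
Rooted binary trees with 13 nodes (each child slot possibly empty) number C_13. So R = C_13 = 742900.
P − Q + R = 16796 − 4862 + 742900 = 754834.

754834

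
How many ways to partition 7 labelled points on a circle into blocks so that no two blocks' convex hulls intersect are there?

Non-crossing partitions of an n-element set are counted by C_n; here n = 7.
C_7 = C(14,7)/8 = 3432/8 = 429.

429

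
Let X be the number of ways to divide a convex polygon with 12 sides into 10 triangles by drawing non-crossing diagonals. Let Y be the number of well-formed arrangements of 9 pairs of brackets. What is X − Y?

11934

Triangulations of a convex m-gon are counted by C_{m−2}; with m = 12 this is C_10. So X = C_10 = 16796.
With 9 pairs the number of balanced bracket strings is the Catalan number C_9. So Y = C_9 = 4862.
X − Y = 16796 − 4862 = 11934.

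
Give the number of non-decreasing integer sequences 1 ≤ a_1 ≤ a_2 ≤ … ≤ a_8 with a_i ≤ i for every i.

1430

Weakly increasing sequences with a_i ≤ i biject with Dyck paths of semilength 8, so there are C_8.
C_8 = C(16,8)/9 = 12870/9 = 1430.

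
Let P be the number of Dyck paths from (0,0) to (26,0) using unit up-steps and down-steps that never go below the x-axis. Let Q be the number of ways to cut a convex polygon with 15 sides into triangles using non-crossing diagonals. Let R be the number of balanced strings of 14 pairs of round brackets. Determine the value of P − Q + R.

Paths of 13 up- and 13 down-steps that never dip below the axis are Dyck paths; their count is C_13. So P = C_13 = 742900.
A convex 15-gon is triangulated into 13 triangles, and the number of such triangulations is the Catalan number C_{15−2} = C_13. So Q = C_13 = 742900.
Balanced strings of n pairs of brackets are counted by C_n; here n = 14. So R = C_14 = 2674440.
P − Q + R = 742900 − 742900 + 2674440 = 2674440.

2674440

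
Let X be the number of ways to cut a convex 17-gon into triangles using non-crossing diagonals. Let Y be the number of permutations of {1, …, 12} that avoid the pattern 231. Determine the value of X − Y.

9486833

A convex 17-gon is triangulated into 15 triangles, and the number of such triangulations is the Catalan number C_{17−2} = C_15. So X = C_15 = 9694845.
For any fixed pattern of length 3, the pattern-avoiding permutations of [12] number C_12. So Y = C_12 = 208012.
X − Y = 9694845 − 208012 = 9486833.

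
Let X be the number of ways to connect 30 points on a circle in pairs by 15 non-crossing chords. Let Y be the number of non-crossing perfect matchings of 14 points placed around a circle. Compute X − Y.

Pairing 30 circle points by 15 non-crossing chords gives C_15 matchings. So X = C_15 = 9694845.
Non-crossing perfect matchings of 2n points on a circle are counted by C_n; with 14 points, n = 7. So Y = C_7 = 429.
X − Y = 9694845 − 429 = 9694416.

9694416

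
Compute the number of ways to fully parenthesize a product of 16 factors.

9694845

Parenthesizations of m factors correspond to full binary trees with m leaves, counted by C_{m−1}; m = 16 gives C_15.
C_15 = C(30,15)/16 = 155117520/16 = 9694845.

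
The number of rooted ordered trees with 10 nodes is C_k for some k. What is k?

A rooted plane tree on 10 nodes has 9 edges, and such trees are counted by C_9.

9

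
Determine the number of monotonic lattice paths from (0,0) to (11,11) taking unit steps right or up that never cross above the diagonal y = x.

Monotone paths in an n×n grid that stay weakly below the diagonal are counted by C_n; here n = 11.
C_11 = 58786.

58786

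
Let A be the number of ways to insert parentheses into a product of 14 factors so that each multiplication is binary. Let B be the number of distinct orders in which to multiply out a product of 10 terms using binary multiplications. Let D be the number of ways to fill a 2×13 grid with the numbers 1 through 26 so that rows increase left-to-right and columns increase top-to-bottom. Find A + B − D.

Bracketing 14 factors into binary products is counted by C_{14−1} = C_13. So A = C_13 = 742900.
Ways to associate a product of 10 factors correspond to binary trees on 10 leaves, so the count is C_9. So B = C_9 = 4862.
Standard Young tableaux of shape 2×n are counted by C_n; here n = 13. So D = C_13 = 742900.
A + B − D = 742900 + 4862 − 742900 = 4862.

4862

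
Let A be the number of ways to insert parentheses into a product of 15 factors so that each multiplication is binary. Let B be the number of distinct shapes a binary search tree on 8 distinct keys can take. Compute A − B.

Ways to associate a product of 15 factors correspond to binary trees on 15 leaves, so the count is C_14. So A = C_14 = 2674440.
Rooted binary trees with 8 nodes (each child slot possibly empty) number C_8. So B = C_8 = 1430.
A − B = 2674440 − 1430 = 2673010.

2673010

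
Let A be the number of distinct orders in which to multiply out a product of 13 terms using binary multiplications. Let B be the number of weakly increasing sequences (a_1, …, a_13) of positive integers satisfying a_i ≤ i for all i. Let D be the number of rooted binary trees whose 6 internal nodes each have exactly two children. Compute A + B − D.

Parenthesizations of m factors correspond to full binary trees with m leaves, counted by C_{m−1}; m = 13 gives C_12. So A = C_12 = 208012.
Weakly increasing sequences with a_i ≤ i biject with Dyck paths of semilength 13, so there are C_13. So B = C_13 = 742900.
Full binary trees with n internal nodes are counted by C_n; here n = 6. So D = C_6 = 132.
A + B − D = 208012 + 742900 − 132 = 950780.

950780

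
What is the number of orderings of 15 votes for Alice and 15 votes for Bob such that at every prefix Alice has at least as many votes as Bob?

Ballot sequences with n votes each where one side never trails are Dyck words, counted by C_n; here n = 15.
C_15 = C(30,15)/16 = 155117520/16 = 9694845.

9694845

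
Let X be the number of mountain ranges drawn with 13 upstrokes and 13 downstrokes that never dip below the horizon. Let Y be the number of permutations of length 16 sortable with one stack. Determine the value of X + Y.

Dyck paths of semilength n (length 2n) are counted by C_n; here n = 13. So X = C_13 = 742900.
By Knuth's characterisation, the stack-sortable permutations of length 16 are the 231-avoiders, numbering C_16. So Y = C_16 = 35357670.
X + Y = 742900 + 35357670 = 36100570.

36100570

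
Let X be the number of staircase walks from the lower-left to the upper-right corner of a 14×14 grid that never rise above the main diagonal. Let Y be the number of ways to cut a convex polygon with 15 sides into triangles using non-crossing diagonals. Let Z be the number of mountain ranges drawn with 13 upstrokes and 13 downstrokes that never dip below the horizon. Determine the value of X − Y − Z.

1188640

Monotone paths in an n×n grid that stay weakly below the diagonal are counted by C_n; here n = 14. So X = C_14 = 2674440.
A convex 15-gon is triangulated into 13 triangles, and the number of such triangulations is the Catalan number C_{15−2} = C_13. So Y = C_13 = 742900.
Paths of 13 up- and 13 down-steps that never dip below the axis are Dyck paths; their count is C_13. So Z = C_13 = 742900.
X − Y − Z = 2674440 − 742900 − 742900 = 1188640.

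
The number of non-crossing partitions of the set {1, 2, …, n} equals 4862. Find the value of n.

9

Non-crossing partitions of [n] are counted by C_n. The Catalan number equal to 4862 is C_9.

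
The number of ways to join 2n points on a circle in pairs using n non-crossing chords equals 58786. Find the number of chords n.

Non-crossing pairings of 2n points on a circle are counted by C_n. The Catalan number equal to 58786 is C_11.

11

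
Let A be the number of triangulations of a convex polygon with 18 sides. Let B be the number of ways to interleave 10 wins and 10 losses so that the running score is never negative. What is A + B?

A convex 18-gon is triangulated into 16 triangles, and the number of such triangulations is the Catalan number C_{18−2} = C_16. So A = C_16 = 35357670.
Ballot sequences with n votes each where one side never trails are Dyck words, counted by C_n; here n = 10. So B = C_10 = 16796.
A + B = 35357670 + 16796 = 35374466.

35374466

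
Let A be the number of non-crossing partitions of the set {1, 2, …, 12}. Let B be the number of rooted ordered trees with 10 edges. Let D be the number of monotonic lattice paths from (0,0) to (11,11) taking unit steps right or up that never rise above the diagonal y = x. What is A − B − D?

132430

The non-crossing partitions of [12] form a lattice of size C_12. So A = C_12 = 208012.
Rooted ordered trees with n edges are counted by C_n; here n = 10. So B = C_10 = 16796.
Sub-diagonal monotone paths from (0,0) to (11,11) biject with Dyck paths of semilength 11, giving C_11. So D = C_11 = 58786.
A − B − D = 208012 − 16796 − 58786 = 132430.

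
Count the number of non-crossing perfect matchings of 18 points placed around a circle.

Pairing 18 circle points by 9 non-crossing chords gives C_9 matchings.
C_9 = C(18,9)/10 = 48620/10 = 4862.

4862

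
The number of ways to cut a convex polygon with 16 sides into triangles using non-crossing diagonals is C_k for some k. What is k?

14

The number of triangulations of a 16-gon is the Catalan number C_14 (index = sides − 2).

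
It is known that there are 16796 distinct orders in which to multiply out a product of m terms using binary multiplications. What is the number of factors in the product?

Parenthesizations of m factors are counted by C_{m−1}. Since C_10 = 16796, the index is 10.
So the index is 10, and the number of factors is 10 + 1 = 11.

11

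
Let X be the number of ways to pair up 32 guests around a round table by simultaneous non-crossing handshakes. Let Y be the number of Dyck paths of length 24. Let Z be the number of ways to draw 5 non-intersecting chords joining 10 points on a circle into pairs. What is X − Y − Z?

Non-crossing handshake pairings of 2n people are counted by C_n; 32 people gives n = 16. So X = C_16 = 35357670.
Paths of 12 up- and 12 down-steps that never dip below the axis are Dyck paths; their count is C_12. So Y = C_12 = 208012.
Pairing 10 circle points by 5 non-crossing chords gives C_5 matchings. So Z = C_5 = 42.
X − Y − Z = 35357670 − 208012 − 42 = 35149616.

35149616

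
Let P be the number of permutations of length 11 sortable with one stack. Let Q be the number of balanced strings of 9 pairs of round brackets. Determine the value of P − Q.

53924

By Knuth's characterisation, the stack-sortable permutations of length 11 are the 231-avoiders, numbering C_11. So P = C_11 = 58786.
With 9 pairs the number of balanced bracket strings is the Catalan number C_9. So Q = C_9 = 4862.
P − Q = 58786 − 4862 = 53924.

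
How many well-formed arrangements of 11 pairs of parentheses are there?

With 11 pairs the number of balanced bracket strings is the Catalan number C_11.
C_11 = 58786.

58786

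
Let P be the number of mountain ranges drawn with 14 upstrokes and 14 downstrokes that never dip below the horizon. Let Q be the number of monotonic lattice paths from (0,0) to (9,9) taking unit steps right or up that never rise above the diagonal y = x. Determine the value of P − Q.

2669578

A Dyck path with 14 up-steps and 14 down-steps has semilength 14, so there are C_14 of them. So P = C_14 = 2674440.
Sub-diagonal monotone paths from (0,0) to (9,9) biject with Dyck paths of semilength 9, giving C_9. So Q = C_9 = 4862.
P − Q = 2674440 − 4862 = 2669578.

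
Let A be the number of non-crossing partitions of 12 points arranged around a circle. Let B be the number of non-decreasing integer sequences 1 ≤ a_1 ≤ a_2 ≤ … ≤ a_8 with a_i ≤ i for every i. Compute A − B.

206582

The non-crossing partitions of [12] form a lattice of size C_12. So A = C_12 = 208012.
Weakly increasing sequences with a_i ≤ i biject with Dyck paths of semilength 8, so there are C_8. So B = C_8 = 1430.
A − B = 208012 − 1430 = 206582.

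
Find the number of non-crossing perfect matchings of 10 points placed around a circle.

Non-crossing perfect matchings of 2n points on a circle are counted by C_n; with 10 points, n = 5.
C_5 = C(10,5)/6 = 252/6 = 42.

42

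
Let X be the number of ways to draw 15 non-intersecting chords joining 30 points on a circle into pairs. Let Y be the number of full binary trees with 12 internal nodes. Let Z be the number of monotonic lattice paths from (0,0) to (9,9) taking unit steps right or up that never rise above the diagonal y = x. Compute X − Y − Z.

Non-crossing perfect matchings of 2n points on a circle are counted by C_n; with 30 points, n = 15. So X = C_15 = 9694845.
Full binary trees with n internal nodes are counted by C_n; here n = 12. So Y = C_12 = 208012.
Monotone paths in an n×n grid that stay weakly below the diagonal are counted by C_n; here n = 9. So Z = C_9 = 4862.
X − Y − Z = 9694845 − 208012 − 4862 = 9481971.

9481971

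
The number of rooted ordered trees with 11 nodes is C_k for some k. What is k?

10

Rooted ordered (plane) trees on m nodes have m−1 edges and are counted by C_{m−1}; m = 11 gives C_10.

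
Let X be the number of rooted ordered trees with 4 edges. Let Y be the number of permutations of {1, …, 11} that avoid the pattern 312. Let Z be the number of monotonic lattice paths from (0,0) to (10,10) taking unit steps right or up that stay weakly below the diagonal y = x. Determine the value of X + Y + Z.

75596

Rooted ordered trees with n edges are counted by C_n; here n = 4. So X = C_4 = 14.
For any fixed pattern of length 3, the pattern-avoiding permutations of [11] number C_11. So Y = C_11 = 58786.
Monotone paths in an n×n grid that stay weakly below the diagonal are counted by C_n; here n = 10. So Z = C_10 = 16796.
X + Y + Z = 14 + 58786 + 16796 = 75596.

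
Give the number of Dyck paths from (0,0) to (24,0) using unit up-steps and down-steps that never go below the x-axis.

208012

Paths of 12 up- and 12 down-steps that never dip below the axis are Dyck paths; their count is C_12.
C_12 = C(24,12)/13 = 2704156/13 = 208012.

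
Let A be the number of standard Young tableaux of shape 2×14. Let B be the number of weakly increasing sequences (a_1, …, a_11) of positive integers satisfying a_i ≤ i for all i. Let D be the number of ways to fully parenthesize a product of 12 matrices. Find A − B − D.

2556868

By the hook-length formula (or a Dyck-path bijection), SYT of shape 2×14 number C_14. So A = C_14 = 2674440.
Weakly increasing sequences with a_i ≤ i biject with Dyck paths of semilength 11, so there are C_11. So B = C_11 = 58786.
Parenthesizations of m factors correspond to full binary trees with m leaves, counted by C_{m−1}; m = 12 gives C_11. So D = C_11 = 58786.
A − B − D = 2674440 − 58786 − 58786 = 2556868.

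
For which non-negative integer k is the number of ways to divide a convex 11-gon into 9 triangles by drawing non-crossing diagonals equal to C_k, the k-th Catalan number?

A convex 11-gon is triangulated into 9 triangles, and the number of such triangulations is the Catalan number C_{11−2} = C_9.

9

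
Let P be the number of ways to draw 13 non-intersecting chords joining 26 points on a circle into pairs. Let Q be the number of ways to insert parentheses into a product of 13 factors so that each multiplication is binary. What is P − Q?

Pairing 26 circle points by 13 non-crossing chords gives C_13 matchings. So P = C_13 = 742900.
Parenthesizations of m factors correspond to full binary trees with m leaves, counted by C_{m−1}; m = 13 gives C_12. So Q = C_12 = 208012.
P − Q = 742900 − 208012 = 534888.

534888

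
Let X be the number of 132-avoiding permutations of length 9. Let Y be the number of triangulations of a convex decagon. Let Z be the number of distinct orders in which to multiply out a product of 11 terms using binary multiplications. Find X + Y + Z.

23088

For any fixed pattern of length 3, the pattern-avoiding permutations of [9] number C_9. So X = C_9 = 4862.
Triangulations of a convex m-gon are counted by C_{m−2}; with m = 10 this is C_8. So Y = C_8 = 1430.
Parenthesizations of m factors correspond to full binary trees with m leaves, counted by C_{m−1}; m = 11 gives C_10. So Z = C_10 = 16796.
X + Y + Z = 4862 + 1430 + 16796 = 23088.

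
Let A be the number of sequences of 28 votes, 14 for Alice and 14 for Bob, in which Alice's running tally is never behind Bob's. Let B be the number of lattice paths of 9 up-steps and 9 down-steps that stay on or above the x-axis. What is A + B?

2679302

Ballot sequences with n votes each where one side never trails are Dyck words, counted by C_n; here n = 14. So A = C_14 = 2674440.
A Dyck path with 9 up-steps and 9 down-steps has semilength 9, so there are C_9 of them. So B = C_9 = 4862.
A + B = 2674440 + 4862 = 2679302.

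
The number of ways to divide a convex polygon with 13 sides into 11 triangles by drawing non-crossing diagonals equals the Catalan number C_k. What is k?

The number of triangulations of a 13-gon is the Catalan number C_11 (index = sides − 2).

11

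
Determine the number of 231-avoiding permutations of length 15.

Permutations of [n] avoiding any single length-3 pattern are counted by C_n; here n = 15.
C_15 = C(30,15)/16 = 155117520/16 = 9694845.

9694845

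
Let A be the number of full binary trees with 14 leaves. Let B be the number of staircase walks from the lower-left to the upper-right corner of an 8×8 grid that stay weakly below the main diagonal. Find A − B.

741470

A full binary tree with L leaves has L−1 internal nodes and is counted by C_{L−1}; L = 14 gives C_13. So A = C_13 = 742900.
Sub-diagonal monotone paths from (0,0) to (8,8) biject with Dyck paths of semilength 8, giving C_8. So B = C_8 = 1430.
A − B = 742900 − 1430 = 741470.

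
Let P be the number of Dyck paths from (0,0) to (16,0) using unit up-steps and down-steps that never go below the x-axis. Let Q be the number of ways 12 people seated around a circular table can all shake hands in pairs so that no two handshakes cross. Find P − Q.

Dyck paths of semilength n (length 2n) are counted by C_n; here n = 8. So P = C_8 = 1430.
Non-crossing handshake pairings of 2n people are counted by C_n; 12 people gives n = 6. So Q = C_6 = 132.
P − Q = 1430 − 132 = 1298.

1298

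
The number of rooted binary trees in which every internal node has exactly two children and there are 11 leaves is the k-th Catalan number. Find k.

10

Full binary trees with 11 leaves have 11−1 = 10 internal nodes, so there are C_10 of them.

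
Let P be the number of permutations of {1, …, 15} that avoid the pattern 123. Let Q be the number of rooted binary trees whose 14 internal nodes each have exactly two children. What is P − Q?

7020405

Permutations of [n] avoiding any single length-3 pattern are counted by C_n; here n = 15. So P = C_15 = 9694845.
Full binary trees with n internal nodes are counted by C_n; here n = 14. So Q = C_14 = 2674440.
P − Q = 9694845 − 2674440 = 7020405.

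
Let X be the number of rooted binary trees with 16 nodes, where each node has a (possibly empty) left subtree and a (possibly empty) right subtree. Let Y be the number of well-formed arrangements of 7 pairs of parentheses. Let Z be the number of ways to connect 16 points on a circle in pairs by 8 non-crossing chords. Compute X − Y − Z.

Binary trees (left/right distinguished) on n nodes are counted by C_n; here n = 16. So X = C_16 = 35357670.
With 7 pairs the number of balanced bracket strings is the Catalan number C_7. So Y = C_7 = 429.
Pairing 16 circle points by 8 non-crossing chords gives C_8 matchings. So Z = C_8 = 1430.
X − Y − Z = 35357670 − 429 − 1430 = 35355811.

35355811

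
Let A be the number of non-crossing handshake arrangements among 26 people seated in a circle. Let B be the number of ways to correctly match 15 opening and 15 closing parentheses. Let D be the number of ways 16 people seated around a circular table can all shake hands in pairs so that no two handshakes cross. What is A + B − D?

With 26 = 2·13 people, non-crossing handshake pairings are non-crossing perfect matchings on a circle, counted by C_13. So A = C_13 = 742900.
With 15 pairs the number of balanced bracket strings is the Catalan number C_15. So B = C_15 = 9694845.
Non-crossing handshake pairings of 2n people are counted by C_n; 16 people gives n = 8. So D = C_8 = 1430.
A + B − D = 742900 + 9694845 − 1430 = 10436315.

10436315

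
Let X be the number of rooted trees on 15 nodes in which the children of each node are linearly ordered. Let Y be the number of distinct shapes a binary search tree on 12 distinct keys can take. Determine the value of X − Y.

A rooted plane tree on 15 nodes has 14 edges, and such trees are counted by C_14. So X = C_14 = 2674440.
There are C_n binary search tree shapes on n keys; with n = 12 that is C_12. So Y = C_12 = 208012.
X − Y = 2674440 − 208012 = 2466428.

2466428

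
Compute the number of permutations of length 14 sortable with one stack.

2674440

By Knuth's characterisation, the stack-sortable permutations of length 14 are the 231-avoiders, numbering C_14.
C_14 = C(28,14)/15 = 40116600/15 = 2674440.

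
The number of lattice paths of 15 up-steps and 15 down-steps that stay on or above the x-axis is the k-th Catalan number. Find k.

15

A Dyck path with 15 up-steps and 15 down-steps has semilength 15, so there are C_15 of them.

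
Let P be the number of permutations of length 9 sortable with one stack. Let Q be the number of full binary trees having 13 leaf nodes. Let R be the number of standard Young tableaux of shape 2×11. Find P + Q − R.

154088

Stack-sortable permutations are exactly the 231-avoiding ones, counted by C_n; here n = 9. So P = C_9 = 4862.
Full binary trees with 13 leaves have 13−1 = 12 internal nodes, so there are C_12 of them. So Q = C_12 = 208012.
Standard Young tableaux of shape 2×n are counted by C_n; here n = 11. So R = C_11 = 58786.
P + Q − R = 4862 + 208012 − 58786 = 154088.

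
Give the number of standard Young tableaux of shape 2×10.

Standard Young tableaux of shape 2×n are counted by C_n; here n = 10.
C_10 = C(20,10)/11 = 184756/11 = 16796.

16796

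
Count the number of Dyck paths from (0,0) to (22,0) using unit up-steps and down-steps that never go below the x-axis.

58786

A Dyck path with 11 up-steps and 11 down-steps has semilength 11, so there are C_11 of them.
C_11 = 58786.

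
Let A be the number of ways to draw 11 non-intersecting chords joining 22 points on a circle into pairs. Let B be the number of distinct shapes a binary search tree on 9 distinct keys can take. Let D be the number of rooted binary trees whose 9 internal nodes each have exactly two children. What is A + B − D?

58786

Pairing 22 circle points by 11 non-crossing chords gives C_11 matchings. So A = C_11 = 58786.
Binary trees (left/right distinguished) on n nodes are counted by C_n; here n = 9. So B = C_9 = 4862.
The number of full binary trees on 9 internal nodes is the Catalan number C_9. So D = C_9 = 4862.
A + B − D = 58786 + 4862 − 4862 = 58786.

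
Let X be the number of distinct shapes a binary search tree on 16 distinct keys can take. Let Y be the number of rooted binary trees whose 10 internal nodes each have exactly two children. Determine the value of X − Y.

Binary trees (left/right distinguished) on n nodes are counted by C_n; here n = 16. So X = C_16 = 35357670.
Full binary trees with n internal nodes are counted by C_n; here n = 10. So Y = C_10 = 16796.
X − Y = 35357670 − 16796 = 35340874.

35340874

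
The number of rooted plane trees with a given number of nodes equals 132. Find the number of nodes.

Rooted ordered trees on m nodes are counted by C_{m−1}. The Catalan number equal to 132 is C_6.
So the index is 6, and the number of nodes is 6 + 1 = 7.

7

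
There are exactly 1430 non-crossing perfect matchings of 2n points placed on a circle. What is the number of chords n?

8

Non-crossing pairings of 2n points on a circle are counted by C_n; 1430 = C_8.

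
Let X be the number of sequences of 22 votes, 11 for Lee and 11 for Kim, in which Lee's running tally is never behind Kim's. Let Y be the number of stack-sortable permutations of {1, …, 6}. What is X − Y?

58654

Reading a vote for the leader as '(' and for the other as ')' turns such a sequence into a balanced string of 11 pairs, so the count is C_11. So X = C_11 = 58786.
Stack-sortable permutations are exactly the 231-avoiding ones, counted by C_n; here n = 6. So Y = C_6 = 132.
X − Y = 58786 − 132 = 58654.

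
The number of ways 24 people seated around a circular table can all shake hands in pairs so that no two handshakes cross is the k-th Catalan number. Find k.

Non-crossing handshake pairings of 2n people are counted by C_n; 24 people gives n = 12.

12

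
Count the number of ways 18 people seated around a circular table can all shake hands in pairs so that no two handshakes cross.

Non-crossing handshake pairings of 2n people are counted by C_n; 18 people gives n = 9.
C_9 = C_8 · 2(2·8+1)/(8+2) = 1430 · 34/10 = 4862.

4862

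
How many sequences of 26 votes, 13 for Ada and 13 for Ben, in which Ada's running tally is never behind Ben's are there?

742900

Reading a vote for the leader as '(' and for the other as ')' turns such a sequence into a balanced string of 13 pairs, so the count is C_13.
C_13 = C_12 · 2(2·12+1)/(12+2) = 208012 · 50/14 = 742900.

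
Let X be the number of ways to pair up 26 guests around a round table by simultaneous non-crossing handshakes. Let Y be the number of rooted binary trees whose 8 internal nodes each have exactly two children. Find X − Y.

741470

With 26 = 2·13 people, non-crossing handshake pairings are non-crossing perfect matchings on a circle, counted by C_13. So X = C_13 = 742900.
The number of full binary trees on 8 internal nodes is the Catalan number C_8. So Y = C_8 = 1430.
X − Y = 742900 − 1430 = 741470.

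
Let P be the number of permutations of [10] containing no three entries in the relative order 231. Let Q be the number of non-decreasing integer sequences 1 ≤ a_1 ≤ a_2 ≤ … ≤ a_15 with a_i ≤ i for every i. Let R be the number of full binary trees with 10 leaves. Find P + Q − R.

9706779

Permutations of [n] avoiding any single length-3 pattern are counted by C_n; here n = 10. So P = C_10 = 16796.
Such sub-staircase sequences of length n are counted by C_n; here n = 15. So Q = C_15 = 9694845.
A full binary tree with L leaves has L−1 internal nodes and is counted by C_{L−1}; L = 10 gives C_9. So R = C_9 = 4862.
P + Q − R = 16796 + 9694845 − 4862 = 9706779.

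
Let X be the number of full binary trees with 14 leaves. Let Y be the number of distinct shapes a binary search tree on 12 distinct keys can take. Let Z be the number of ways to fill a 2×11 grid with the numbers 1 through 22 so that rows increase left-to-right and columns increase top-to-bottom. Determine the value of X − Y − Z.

476102

A full binary tree with L leaves has L−1 internal nodes and is counted by C_{L−1}; L = 14 gives C_13. So X = C_13 = 742900.
Rooted binary trees with 12 nodes (each child slot possibly empty) number C_12. So Y = C_12 = 208012.
By the hook-length formula (or a Dyck-path bijection), SYT of shape 2×11 number C_11. So Z = C_11 = 58786.
X − Y − Z = 742900 − 208012 − 58786 = 476102.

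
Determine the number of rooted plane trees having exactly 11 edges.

A rooted plane tree with 11 edges has 12 nodes, and the count is C_11.
C_11 = 58786.

58786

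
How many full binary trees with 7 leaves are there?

132

A full binary tree with L leaves has L−1 internal nodes and is counted by C_{L−1}; L = 7 gives C_6.
C_6 = C_5 · 2(2·5+1)/(5+2) = 42 · 22/7 = 132.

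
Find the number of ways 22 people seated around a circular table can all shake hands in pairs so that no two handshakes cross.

58786

With 22 = 2·11 people, non-crossing handshake pairings are non-crossing perfect matchings on a circle, counted by C_11.
C_11 = C_10 · 2(2·10+1)/(10+2) = 16796 · 42/12 = 58786.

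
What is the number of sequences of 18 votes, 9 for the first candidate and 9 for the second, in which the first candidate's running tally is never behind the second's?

4862

Reading a vote for the leader as '(' and for the other as ')' turns such a sequence into a balanced string of 9 pairs, so the count is C_9.
C_9 = C(18,9)/10 = 48620/10 = 4862.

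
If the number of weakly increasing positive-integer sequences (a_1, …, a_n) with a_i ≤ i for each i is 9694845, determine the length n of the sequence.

Such sub-staircase sequences of length n are counted by C_n; 9694845 = C_15.

15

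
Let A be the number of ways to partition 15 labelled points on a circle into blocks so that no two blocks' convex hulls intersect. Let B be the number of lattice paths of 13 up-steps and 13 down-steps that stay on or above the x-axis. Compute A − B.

Non-crossing partitions of an n-element set are counted by C_n; here n = 15. So A = C_15 = 9694845.
Dyck paths of semilength n (length 2n) are counted by C_n; here n = 13. So B = C_13 = 742900.
A − B = 9694845 − 742900 = 8951945.

8951945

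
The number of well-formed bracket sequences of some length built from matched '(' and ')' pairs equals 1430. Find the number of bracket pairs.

8

Balanced strings of n bracket-pairs are counted by C_n; 1430 = C_8.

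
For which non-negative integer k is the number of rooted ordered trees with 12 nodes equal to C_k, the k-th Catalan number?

11

A rooted plane tree on 12 nodes has 11 edges, and such trees are counted by C_11.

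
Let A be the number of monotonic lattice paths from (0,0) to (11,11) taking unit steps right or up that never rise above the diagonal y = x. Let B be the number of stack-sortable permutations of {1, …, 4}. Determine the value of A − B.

Sub-diagonal monotone paths from (0,0) to (11,11) biject with Dyck paths of semilength 11, giving C_11. So A = C_11 = 58786.
Stack-sortable permutations are exactly the 231-avoiding ones, counted by C_n; here n = 4. So B = C_4 = 14.
A − B = 58786 − 14 = 58772.

58772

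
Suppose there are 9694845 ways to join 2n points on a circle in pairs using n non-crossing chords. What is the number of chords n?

15

Non-crossing pairings of 2n points on a circle are counted by C_n. The Catalan number equal to 9694845 is C_15.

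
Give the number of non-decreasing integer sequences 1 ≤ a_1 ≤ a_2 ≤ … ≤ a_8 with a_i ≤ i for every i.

Such sub-staircase sequences of length n are counted by C_n; here n = 8.
C_8 = 1430.

1430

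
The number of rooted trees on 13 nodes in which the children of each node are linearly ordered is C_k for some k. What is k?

12

A rooted plane tree on 13 nodes has 12 edges, and such trees are counted by C_12.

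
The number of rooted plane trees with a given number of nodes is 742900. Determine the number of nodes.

14

Rooted ordered trees on m nodes are counted by C_{m−1}. The Catalan number equal to 742900 is C_13.
So the index is 13, and the number of nodes is 13 + 1 = 14.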